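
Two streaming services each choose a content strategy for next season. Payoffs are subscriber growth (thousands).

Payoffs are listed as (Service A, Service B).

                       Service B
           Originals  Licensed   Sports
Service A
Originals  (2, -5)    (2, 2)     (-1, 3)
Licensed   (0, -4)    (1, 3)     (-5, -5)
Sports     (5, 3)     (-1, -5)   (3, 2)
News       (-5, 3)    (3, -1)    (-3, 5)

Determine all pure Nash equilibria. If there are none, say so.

The unique pure-strategy Nash equilibrium is (Sports, Originals).

(Originals, Originals): Service A can switch to Sports (2 → 5). Not NE.
(Originals, Licensed): Service A can switch to News (2 → 3). Not NE.
(Originals, Sports): Service A can switch to Sports (-1 → 3). Not NE.
(Licensed, Originals): Service A can switch to Originals (0 → 2). Not NE.
(Licensed, Licensed): Service A can switch to Originals (1 → 2). Not NE.
(Licensed, Sports): Service A can switch to Originals (-5 → -1). Not NE.
(Sports, Originals): Service A gets 5, best alternative 2; Service B gets 3, best alternative 2. No profitable deviation — NE.
(Sports, Licensed): Service A can switch to Originals (-1 → 2). Not NE.
(Sports, Sports): Service B can switch to Originals (2 → 3). Not NE.
(The remaining 3 profiles each have a profitable deviation by the same check.)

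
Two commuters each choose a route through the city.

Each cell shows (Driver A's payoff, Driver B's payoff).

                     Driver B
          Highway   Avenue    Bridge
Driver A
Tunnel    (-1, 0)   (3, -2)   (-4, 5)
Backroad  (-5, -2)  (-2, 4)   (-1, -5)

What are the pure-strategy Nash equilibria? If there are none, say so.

Driver A against Highway: payoffs -1, -5 → best response Tunnel.
Driver A against Avenue: payoffs 3, -2 → best response Tunnel.
Driver A against Bridge: payoffs -4, -1 → best response Backroad.
Driver B against Tunnel: payoffs 0, -2, 5 → best response Bridge.
Driver B against Backroad: payoffs -2, 4, -5 → best response Avenue.
No profile is a mutual best response for all players.

none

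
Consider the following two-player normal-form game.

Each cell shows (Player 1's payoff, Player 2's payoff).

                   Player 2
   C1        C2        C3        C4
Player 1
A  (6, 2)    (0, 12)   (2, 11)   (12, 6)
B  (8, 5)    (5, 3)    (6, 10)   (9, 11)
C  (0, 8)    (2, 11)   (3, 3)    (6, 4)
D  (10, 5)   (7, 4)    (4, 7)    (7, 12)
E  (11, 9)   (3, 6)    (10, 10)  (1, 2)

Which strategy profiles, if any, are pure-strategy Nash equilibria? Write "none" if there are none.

Player 1 against C1: payoffs 6, 8, 0, 10, 11 → best response E.
Player 1 against C2: payoffs 0, 5, 2, 7, 3 → best response D.
Player 1 against C3: payoffs 2, 6, 3, 4, 10 → best response E.
Player 1 against C4: payoffs 12, 9, 6, 7, 1 → best response A.
Player 2 against A: payoffs 2, 12, 11, 6 → best response C2.
Player 2 against B: payoffs 5, 3, 10, 11 → best response C4.
Player 2 against C: payoffs 8, 11, 3, 4 → best response C2.
Player 2 against D: payoffs 5, 4, 7, 12 → best response C4.
Player 2 against E: payoffs 9, 6, 10, 2 → best response C3.
Mutual best responses: (E, C3).

(E, C3)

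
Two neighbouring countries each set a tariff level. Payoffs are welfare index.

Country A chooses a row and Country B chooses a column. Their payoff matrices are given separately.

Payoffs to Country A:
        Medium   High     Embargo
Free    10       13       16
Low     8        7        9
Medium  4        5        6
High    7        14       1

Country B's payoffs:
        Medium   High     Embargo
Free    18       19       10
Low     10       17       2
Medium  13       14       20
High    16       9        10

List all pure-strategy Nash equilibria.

For each strategy profile, look for a profitable unilateral deviation.
(Free, Medium): Country B can switch to High (18 → 19). Not NE.
(Free, High): Country A can switch to High (13 → 14). Not NE.
(Free, Embargo): Country B can switch to Medium (10 → 18). Not NE.
(Low, Medium): Country A can switch to Free (8 → 10). Not NE.
(Low, High): Country A can switch to Free (7 → 13). Not NE.
(Low, Embargo): Country A can switch to Free (9 → 16). Not NE.
(Medium, Medium): Country A can switch to Free (4 → 10). Not NE.
(Medium, High): Country A can switch to Free (5 → 13). Not NE.
(Medium, Embargo): Country A can switch to Free (6 → 16). Not NE.
(High, Medium): Country A can switch to Free (7 → 10). Not NE.
(High, High): Country B can switch to Medium (9 → 16). Not NE.
(High, Embargo): Country A can switch to Free (1 → 16). Not NE.

No pure-strategy Nash equilibrium.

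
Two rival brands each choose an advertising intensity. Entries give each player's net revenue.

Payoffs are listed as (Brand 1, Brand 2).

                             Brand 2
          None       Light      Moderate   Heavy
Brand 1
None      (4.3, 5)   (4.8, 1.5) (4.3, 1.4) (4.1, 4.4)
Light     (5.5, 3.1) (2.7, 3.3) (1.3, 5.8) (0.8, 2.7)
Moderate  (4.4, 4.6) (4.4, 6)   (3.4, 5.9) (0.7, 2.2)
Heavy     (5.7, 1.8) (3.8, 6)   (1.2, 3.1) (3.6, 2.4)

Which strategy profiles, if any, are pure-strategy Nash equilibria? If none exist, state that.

none

(None, None): Brand 1 can switch to Light (4.3 → 5.5). Not NE.
(None, Light): Brand 2 can switch to None (1.5 → 5). Not NE.
(None, Moderate): Brand 2 can switch to None (1.4 → 5). Not NE.
(None, Heavy): Brand 2 can switch to None (4.4 → 5). Not NE.
(Light, None): Brand 1 can switch to Heavy (5.5 → 5.7). Not NE.
(Light, Light): Brand 1 can switch to None (2.7 → 4.8). Not NE.
(The remaining 10 profiles each have a profitable deviation by the same check.)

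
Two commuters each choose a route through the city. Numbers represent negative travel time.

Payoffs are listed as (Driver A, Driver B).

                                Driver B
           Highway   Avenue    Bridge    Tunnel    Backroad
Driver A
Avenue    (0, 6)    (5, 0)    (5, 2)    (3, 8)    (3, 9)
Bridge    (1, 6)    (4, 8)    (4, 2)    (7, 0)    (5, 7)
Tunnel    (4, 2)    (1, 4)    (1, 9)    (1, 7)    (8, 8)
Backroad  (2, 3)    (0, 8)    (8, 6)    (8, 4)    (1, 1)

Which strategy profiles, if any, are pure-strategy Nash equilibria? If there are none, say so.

Driver A against Highway: payoffs 0, 1, 4, 2 → best response Tunnel.
Driver A against Avenue: payoffs 5, 4, 1, 0 → best response Avenue.
Driver A against Bridge: payoffs 5, 4, 1, 8 → best response Backroad.
Driver A against Tunnel: payoffs 3, 7, 1, 8 → best response Backroad.
Driver A against Backroad: payoffs 3, 5, 8, 1 → best response Tunnel.
Driver B against Avenue: payoffs 6, 0, 2, 8, 9 → best response Backroad.
Driver B against Bridge: payoffs 6, 8, 2, 0, 7 → best response Avenue.
Driver B against Tunnel: payoffs 2, 4, 9, 7, 8 → best response Bridge.
Driver B against Backroad: payoffs 3, 8, 6, 4, 1 → best response Avenue.
No profile is a mutual best response for all players.

none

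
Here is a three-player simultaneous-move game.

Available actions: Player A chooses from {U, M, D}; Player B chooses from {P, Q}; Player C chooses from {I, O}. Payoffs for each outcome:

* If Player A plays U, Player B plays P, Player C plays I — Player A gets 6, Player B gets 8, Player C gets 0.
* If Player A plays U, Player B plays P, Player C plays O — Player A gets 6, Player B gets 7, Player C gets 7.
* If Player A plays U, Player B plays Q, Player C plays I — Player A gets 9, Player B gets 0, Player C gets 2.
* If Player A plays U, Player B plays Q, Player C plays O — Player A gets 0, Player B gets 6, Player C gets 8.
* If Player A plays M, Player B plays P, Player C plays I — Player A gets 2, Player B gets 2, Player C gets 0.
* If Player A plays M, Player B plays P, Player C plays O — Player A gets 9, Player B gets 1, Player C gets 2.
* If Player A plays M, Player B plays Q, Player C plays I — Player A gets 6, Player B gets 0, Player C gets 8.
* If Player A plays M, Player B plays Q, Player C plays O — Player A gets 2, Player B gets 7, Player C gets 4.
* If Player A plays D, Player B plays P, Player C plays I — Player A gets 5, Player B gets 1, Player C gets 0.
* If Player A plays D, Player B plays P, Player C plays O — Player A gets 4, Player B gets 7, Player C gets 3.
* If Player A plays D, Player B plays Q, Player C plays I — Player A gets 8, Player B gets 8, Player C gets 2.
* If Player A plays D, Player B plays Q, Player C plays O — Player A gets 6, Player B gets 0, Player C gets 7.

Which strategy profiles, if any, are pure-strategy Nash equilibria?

This game has no pure Nash equilibrium.

(U, P, I): Player C can switch to O (0 → 7). Not NE.
(U, P, O): Player A can switch to M (6 → 9). Not NE.
(U, Q, I): Player B can switch to P (0 → 8). Not NE.
(U, Q, O): Player A can switch to M (0 → 2). Not NE.
(M, P, I): Player A can switch to U (2 → 6). Not NE.
(M, P, O): Player B can switch to Q (1 → 7). Not NE.
(M, Q, I): Player A can switch to U (6 → 9). Not NE.
(M, Q, O): Player A can switch to D (2 → 6). Not NE.
(D, P, I): Player A can switch to U (5 → 6). Not NE.
(D, P, O): Player A can switch to U (4 → 6). Not NE.
(The remaining 2 profiles each have a profitable deviation by the same check.)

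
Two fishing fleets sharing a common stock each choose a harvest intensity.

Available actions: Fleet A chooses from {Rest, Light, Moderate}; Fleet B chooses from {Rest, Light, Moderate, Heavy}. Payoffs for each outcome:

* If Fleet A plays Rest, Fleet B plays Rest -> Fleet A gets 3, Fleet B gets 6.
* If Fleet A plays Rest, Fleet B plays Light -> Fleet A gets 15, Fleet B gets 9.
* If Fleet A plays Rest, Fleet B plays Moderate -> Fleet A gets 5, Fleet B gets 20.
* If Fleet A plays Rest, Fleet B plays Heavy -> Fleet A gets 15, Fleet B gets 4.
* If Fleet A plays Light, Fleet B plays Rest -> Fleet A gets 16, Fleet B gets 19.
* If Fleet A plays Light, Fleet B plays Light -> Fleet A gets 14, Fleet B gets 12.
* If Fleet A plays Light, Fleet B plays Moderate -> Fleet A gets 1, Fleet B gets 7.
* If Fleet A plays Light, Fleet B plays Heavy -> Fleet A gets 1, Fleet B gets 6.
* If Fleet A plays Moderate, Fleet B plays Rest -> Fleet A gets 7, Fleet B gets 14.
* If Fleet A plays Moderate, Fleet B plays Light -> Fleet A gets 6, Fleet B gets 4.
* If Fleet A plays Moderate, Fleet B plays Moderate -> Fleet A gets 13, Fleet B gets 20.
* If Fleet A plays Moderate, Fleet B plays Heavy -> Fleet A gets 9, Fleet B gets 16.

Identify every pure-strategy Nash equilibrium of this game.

Mark each player's best response to every combination of opponents' strategies; a profile where every player is best-responding is a pure Nash equilibrium.
Fleet A against Rest: payoffs 3, 16, 7 → best response Light.
Fleet A against Light: payoffs 15, 14, 6 → best response Rest.
Fleet A against Moderate: payoffs 5, 1, 13 → best response Moderate.
Fleet A against Heavy: payoffs 15, 1, 9 → best response Rest.
Fleet B against Rest: payoffs 6, 9, 20, 4 → best response Moderate.
Fleet B against Light: payoffs 19, 12, 7, 6 → best response Rest.
Fleet B against Moderate: payoffs 14, 4, 20, 16 → best response Moderate.
Mutual best responses: (Light, Rest); (Moderate, Moderate).

(Light, Rest) and (Moderate, Moderate)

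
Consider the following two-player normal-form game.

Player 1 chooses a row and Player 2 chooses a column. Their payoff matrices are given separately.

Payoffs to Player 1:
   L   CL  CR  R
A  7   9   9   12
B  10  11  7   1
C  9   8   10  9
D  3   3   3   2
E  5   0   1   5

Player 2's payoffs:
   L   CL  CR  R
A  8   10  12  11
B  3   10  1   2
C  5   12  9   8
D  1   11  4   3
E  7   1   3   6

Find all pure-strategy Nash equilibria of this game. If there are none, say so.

The unique pure-strategy Nash equilibrium is (B, CL).

For each strategy profile, look for a profitable unilateral deviation.
(A, L): Player 1 can switch to B (7 → 10). Not NE.
(A, CL): Player 1 can switch to B (9 → 11). Not NE.
(A, CR): Player 1 can switch to C (9 → 10). Not NE.
(A, R): Player 2 can switch to CR (11 → 12). Not NE.
(B, L): Player 2 can switch to CL (3 → 10). Not NE.
(B, CL): Player 1 gets 11, best alternative 9; Player 2 gets 10, best alternative 3. No profitable deviation — NE.
(B, CR): Player 1 can switch to A (7 → 9). Not NE.
(The remaining 13 profiles each have a profitable deviation by the same check.)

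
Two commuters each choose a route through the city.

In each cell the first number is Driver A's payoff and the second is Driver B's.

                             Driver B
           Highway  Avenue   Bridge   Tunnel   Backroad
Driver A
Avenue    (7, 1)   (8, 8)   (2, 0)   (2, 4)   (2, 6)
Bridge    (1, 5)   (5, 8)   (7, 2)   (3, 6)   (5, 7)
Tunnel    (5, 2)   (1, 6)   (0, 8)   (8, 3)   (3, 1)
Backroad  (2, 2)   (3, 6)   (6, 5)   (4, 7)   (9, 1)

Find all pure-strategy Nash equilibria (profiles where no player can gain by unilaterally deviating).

Pure NE: (Avenue, Avenue)

Driver A against Highway: payoffs 7, 1, 5, 2 → best response Avenue.
Driver A against Avenue: payoffs 8, 5, 1, 3 → best response Avenue.
Driver A against Bridge: payoffs 2, 7, 0, 6 → best response Bridge.
Driver A against Tunnel: payoffs 2, 3, 8, 4 → best response Tunnel.
Driver A against Backroad: payoffs 2, 5, 3, 9 → best response Backroad.
Driver B against Avenue: payoffs 1, 8, 0, 4, 6 → best response Avenue.
Driver B against Bridge: payoffs 5, 8, 2, 6, 7 → best response Avenue.
Driver B against Tunnel: payoffs 2, 6, 8, 3, 1 → best response Bridge.
Driver B against Backroad: payoffs 2, 6, 5, 7, 1 → best response Tunnel.
Mutual best responses: (Avenue, Avenue).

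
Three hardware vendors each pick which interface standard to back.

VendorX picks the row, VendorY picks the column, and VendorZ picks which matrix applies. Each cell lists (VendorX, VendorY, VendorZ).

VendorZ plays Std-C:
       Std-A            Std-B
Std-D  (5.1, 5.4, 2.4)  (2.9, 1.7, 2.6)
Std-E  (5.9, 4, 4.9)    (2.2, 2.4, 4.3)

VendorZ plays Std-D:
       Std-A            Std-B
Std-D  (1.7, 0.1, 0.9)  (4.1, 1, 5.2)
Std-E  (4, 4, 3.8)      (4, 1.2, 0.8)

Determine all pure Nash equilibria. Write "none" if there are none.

VendorX against (Std-A, Std-C): payoffs 5.1, 5.9 → best response Std-E.
VendorX against (Std-A, Std-D): payoffs 1.7, 4 → best response Std-E.
VendorX against (Std-B, Std-C): payoffs 2.9, 2.2 → best response Std-D.
VendorX against (Std-B, Std-D): payoffs 4.1, 4 → best response Std-D.
VendorY against (Std-D, Std-C): payoffs 5.4, 1.7 → best response Std-A.
VendorY against (Std-D, Std-D): payoffs 0.1, 1 → best response Std-B.
VendorY against (Std-E, Std-C): payoffs 4, 2.4 → best response Std-A.
VendorY against (Std-E, Std-D): payoffs 4, 1.2 → best response Std-A.
VendorZ against (Std-D, Std-A): payoffs 2.4, 0.9 → best response Std-C.
VendorZ against (Std-D, Std-B): payoffs 2.6, 5.2 → best response Std-D.
VendorZ against (Std-E, Std-A): payoffs 4.9, 3.8 → best response Std-C.
VendorZ against (Std-E, Std-B): payoffs 4.3, 0.8 → best response Std-C.
Mutual best responses: (Std-D, Std-B, Std-D); (Std-E, Std-A, Std-C).

Pure-strategy Nash equilibria: (Std-D, Std-B, Std-D) and (Std-E, Std-A, Std-C)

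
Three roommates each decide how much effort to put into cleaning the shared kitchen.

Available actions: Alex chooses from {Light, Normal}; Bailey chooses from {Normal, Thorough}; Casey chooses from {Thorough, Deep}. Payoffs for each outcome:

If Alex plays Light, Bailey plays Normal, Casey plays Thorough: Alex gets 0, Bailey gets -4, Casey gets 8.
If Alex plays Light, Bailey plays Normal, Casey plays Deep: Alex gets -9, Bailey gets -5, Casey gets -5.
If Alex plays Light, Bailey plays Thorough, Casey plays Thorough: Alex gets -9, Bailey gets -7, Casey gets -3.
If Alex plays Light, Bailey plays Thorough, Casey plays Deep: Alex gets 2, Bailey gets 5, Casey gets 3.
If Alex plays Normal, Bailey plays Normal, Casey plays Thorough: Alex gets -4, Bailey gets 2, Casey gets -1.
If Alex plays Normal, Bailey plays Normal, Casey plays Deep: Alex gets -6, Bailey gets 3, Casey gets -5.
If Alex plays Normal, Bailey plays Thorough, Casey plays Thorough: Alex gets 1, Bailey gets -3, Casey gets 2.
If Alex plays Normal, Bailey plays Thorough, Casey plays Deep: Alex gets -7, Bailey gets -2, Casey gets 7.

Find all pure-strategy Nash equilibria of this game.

Pure-strategy Nash equilibria: (Light, Normal, Thorough), (Light, Thorough, Deep)

For each player, find the best response to each opponent profile; mutual best responses are the pure NE.
Alex against (Normal, Thorough): payoffs 0, -4 → best response Light.
Alex against (Normal, Deep): payoffs -9, -6 → best response Normal.
Alex against (Thorough, Thorough): payoffs -9, 1 → best response Normal.
Alex against (Thorough, Deep): payoffs 2, -7 → best response Light.
Bailey against (Light, Thorough): payoffs -4, -7 → best response Normal.
Bailey against (Light, Deep): payoffs -5, 5 → best response Thorough.
Bailey against (Normal, Thorough): payoffs 2, -3 → best response Normal.
Bailey against (Normal, Deep): payoffs 3, -2 → best response Normal.
Casey against (Light, Normal): payoffs 8, -5 → best response Thorough.
Casey against (Light, Thorough): payoffs -3, 3 → best response Deep.
Casey against (Normal, Normal): payoffs -1, -5 → best response Thorough.
Casey against (Normal, Thorough): payoffs 2, 7 → best response Deep.
Mutual best responses: (Light, Normal, Thorough); (Light, Thorough, Deep).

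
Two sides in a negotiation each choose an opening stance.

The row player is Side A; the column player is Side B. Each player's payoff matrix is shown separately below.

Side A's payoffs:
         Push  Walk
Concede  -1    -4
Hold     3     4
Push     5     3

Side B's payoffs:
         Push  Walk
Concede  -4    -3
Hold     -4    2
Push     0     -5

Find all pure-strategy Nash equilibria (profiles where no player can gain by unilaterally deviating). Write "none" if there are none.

Side A against Push: payoffs -1, 3, 5 → best response Push.
Side A against Walk: payoffs -4, 4, 3 → best response Hold.
Side B against Concede: payoffs -4, -3 → best response Walk.
Side B against Hold: payoffs -4, 2 → best response Walk.
Side B against Push: payoffs 0, -5 → best response Push.
Mutual best responses: (Hold, Walk); (Push, Push).

(Hold, Walk); (Push, Push)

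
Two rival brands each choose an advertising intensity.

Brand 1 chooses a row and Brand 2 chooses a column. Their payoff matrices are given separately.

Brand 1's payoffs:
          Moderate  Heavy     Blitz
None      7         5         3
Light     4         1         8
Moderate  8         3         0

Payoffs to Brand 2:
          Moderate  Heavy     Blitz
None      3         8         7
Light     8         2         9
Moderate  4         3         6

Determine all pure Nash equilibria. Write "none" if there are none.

Brand 1 against Moderate: payoffs 7, 4, 8 → best response Moderate.
Brand 1 against Heavy: payoffs 5, 1, 3 → best response None.
Brand 1 against Blitz: payoffs 3, 8, 0 → best response Light.
Brand 2 against None: payoffs 3, 8, 7 → best response Heavy.
Brand 2 against Light: payoffs 8, 2, 9 → best response Blitz.
Brand 2 against Moderate: payoffs 4, 3, 6 → best response Blitz.
Mutual best responses: (None, Heavy); (Light, Blitz).

(None, Heavy); (Light, Blitz)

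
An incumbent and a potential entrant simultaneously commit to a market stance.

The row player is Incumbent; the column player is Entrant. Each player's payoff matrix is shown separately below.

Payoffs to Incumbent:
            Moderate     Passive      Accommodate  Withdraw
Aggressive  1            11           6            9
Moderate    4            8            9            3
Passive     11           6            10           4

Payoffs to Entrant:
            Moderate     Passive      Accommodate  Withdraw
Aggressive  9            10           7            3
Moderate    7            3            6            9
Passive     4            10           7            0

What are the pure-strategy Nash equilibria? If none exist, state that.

Check each profile: it is a Nash equilibrium iff no player can strictly gain by switching unilaterally.
(Aggressive, Moderate): Incumbent can switch to Moderate (1 → 4). Not NE.
(Aggressive, Passive): Incumbent gets 11, best alternative 8; Entrant gets 10, best alternative 9. No profitable deviation — NE.
(Aggressive, Accommodate): Incumbent can switch to Moderate (6 → 9). Not NE.
(Aggressive, Withdraw): Entrant can switch to Moderate (3 → 9). Not NE.
(Moderate, Moderate): Incumbent can switch to Passive (4 → 11). Not NE.
(Moderate, Passive): Incumbent can switch to Aggressive (8 → 11). Not NE.
(Moderate, Accommodate): Incumbent can switch to Passive (9 → 10). Not NE.
(Moderate, Withdraw): Incumbent can switch to Aggressive (3 → 9). Not NE.
(Passive, Moderate): Entrant can switch to Passive (4 → 10). Not NE.
(The remaining 3 profiles each have a profitable deviation by the same check.)

The unique pure-strategy Nash equilibrium is (Aggressive, Passive).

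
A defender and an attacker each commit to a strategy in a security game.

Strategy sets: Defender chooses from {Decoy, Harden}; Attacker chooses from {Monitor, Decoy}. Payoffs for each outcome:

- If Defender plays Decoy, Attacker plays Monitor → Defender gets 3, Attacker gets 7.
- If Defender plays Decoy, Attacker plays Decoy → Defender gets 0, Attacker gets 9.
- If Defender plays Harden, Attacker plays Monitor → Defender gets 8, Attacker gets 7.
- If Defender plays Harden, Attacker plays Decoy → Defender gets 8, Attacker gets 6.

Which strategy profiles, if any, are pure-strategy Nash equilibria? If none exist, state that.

Pure NE: (Harden, Monitor)

(Decoy, Monitor): Defender can switch to Harden (3 → 8). Not NE.
(Decoy, Decoy): Defender can switch to Harden (0 → 8). Not NE.
(Harden, Monitor): Defender gets 8, best alternative 3; Attacker gets 7, best alternative 6. No profitable deviation — NE.
(Harden, Decoy): Attacker can switch to Monitor (6 → 7). Not NE.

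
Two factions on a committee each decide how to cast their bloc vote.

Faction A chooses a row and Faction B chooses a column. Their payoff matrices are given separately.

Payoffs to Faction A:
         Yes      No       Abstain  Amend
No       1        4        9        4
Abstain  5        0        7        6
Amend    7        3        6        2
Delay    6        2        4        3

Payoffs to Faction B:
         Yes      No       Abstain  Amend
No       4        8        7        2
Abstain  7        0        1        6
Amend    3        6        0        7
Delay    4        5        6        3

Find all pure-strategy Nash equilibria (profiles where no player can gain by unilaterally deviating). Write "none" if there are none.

Pure NE: (No, No)

Mark each player's best response to every combination of opponents' strategies; a profile where every player is best-responding is a pure Nash equilibrium.
Faction A against Yes: payoffs 1, 5, 7, 6 → best response Amend.
Faction A against No: payoffs 4, 0, 3, 2 → best response No.
Faction A against Abstain: payoffs 9, 7, 6, 4 → best response No.
Faction A against Amend: payoffs 4, 6, 2, 3 → best response Abstain.
Faction B against No: payoffs 4, 8, 7, 2 → best response No.
Faction B against Abstain: payoffs 7, 0, 1, 6 → best response Yes.
Faction B against Amend: payoffs 3, 6, 0, 7 → best response Amend.
Faction B against Delay: payoffs 4, 5, 6, 3 → best response Abstain.
Mutual best responses: (No, No).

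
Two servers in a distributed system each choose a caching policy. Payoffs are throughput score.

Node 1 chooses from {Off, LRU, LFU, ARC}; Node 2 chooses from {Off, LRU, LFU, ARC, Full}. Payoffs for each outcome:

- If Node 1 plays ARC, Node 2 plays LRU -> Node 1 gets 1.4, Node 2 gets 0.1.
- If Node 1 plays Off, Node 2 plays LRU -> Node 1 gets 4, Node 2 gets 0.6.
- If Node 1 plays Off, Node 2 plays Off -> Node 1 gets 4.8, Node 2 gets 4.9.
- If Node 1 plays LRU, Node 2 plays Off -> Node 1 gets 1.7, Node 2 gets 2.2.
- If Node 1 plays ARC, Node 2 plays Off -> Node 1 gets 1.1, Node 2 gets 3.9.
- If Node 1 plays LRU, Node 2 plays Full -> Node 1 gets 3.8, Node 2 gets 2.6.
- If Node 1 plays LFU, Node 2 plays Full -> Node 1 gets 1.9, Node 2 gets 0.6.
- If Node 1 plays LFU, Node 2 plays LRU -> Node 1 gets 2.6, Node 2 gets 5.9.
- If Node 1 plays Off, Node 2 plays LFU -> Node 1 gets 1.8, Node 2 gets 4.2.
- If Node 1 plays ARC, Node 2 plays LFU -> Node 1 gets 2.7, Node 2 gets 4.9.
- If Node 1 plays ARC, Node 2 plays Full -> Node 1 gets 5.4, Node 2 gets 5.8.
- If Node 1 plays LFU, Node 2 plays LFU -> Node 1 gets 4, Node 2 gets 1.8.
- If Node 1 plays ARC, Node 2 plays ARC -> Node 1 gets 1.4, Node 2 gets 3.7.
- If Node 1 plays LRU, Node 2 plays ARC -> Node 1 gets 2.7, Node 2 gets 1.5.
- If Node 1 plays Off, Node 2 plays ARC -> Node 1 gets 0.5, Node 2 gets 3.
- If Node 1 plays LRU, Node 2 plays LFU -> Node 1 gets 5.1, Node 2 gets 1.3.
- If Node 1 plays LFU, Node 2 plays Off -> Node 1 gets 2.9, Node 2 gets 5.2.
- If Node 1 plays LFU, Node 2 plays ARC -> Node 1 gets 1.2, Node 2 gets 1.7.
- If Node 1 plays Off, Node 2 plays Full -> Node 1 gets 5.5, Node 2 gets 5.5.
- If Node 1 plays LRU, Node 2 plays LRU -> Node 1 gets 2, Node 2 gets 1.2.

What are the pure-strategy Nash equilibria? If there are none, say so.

(Off, Off): Node 2 can switch to Full (4.9 → 5.5). Not NE.
(Off, LRU): Node 2 can switch to Off (0.6 → 4.9). Not NE.
(Off, LFU): Node 1 can switch to LRU (1.8 → 5.1). Not NE.
(Off, ARC): Node 1 can switch to LRU (0.5 → 2.7). Not NE.
(Off, Full): Node 1 gets 5.5, best alternative 5.4; Node 2 gets 5.5, best alternative 4.9. No profitable deviation — NE.
(LRU, Off): Node 1 can switch to Off (1.7 → 4.8). Not NE.
(LRU, LRU): Node 1 can switch to Off (2 → 4). Not NE.
(LRU, LFU): Node 2 can switch to Off (1.3 → 2.2). Not NE.
(LRU, ARC): Node 2 can switch to Off (1.5 → 2.2). Not NE.
(LRU, Full): Node 1 can switch to Off (3.8 → 5.5). Not NE.
(LFU, Off): Node 1 can switch to Off (2.9 → 4.8). Not NE.
(The remaining 9 profiles each have a profitable deviation by the same check.)

Pure NE: (Off, Full)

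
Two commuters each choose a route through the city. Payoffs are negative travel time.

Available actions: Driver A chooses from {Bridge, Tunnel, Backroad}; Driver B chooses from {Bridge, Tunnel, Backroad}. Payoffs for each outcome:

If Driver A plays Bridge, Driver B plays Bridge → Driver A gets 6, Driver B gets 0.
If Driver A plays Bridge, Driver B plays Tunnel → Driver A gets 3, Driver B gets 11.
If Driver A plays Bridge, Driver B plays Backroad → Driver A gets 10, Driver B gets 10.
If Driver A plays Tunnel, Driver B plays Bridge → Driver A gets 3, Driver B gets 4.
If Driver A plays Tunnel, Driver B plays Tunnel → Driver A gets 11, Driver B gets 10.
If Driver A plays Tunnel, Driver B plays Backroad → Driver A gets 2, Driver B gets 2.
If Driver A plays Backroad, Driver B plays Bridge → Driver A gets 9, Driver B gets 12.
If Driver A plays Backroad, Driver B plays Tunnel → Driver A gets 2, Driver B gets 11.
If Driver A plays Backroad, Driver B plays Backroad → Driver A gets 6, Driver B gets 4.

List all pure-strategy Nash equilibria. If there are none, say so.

(Tunnel, Tunnel), (Backroad, Bridge)

Driver A against Bridge: payoffs 6, 3, 9 → best response Backroad.
Driver A against Tunnel: payoffs 3, 11, 2 → best response Tunnel.
Driver A against Backroad: payoffs 10, 2, 6 → best response Bridge.
Driver B against Bridge: payoffs 0, 11, 10 → best response Tunnel.
Driver B against Tunnel: payoffs 4, 10, 2 → best response Tunnel.
Driver B against Backroad: payoffs 12, 11, 4 → best response Bridge.
Mutual best responses: (Tunnel, Tunnel); (Backroad, Bridge).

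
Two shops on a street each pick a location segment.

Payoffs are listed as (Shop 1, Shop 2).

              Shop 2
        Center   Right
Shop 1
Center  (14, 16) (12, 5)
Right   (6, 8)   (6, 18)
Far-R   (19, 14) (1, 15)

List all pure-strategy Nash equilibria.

No pure-strategy Nash equilibrium.

Shop 1 against Center: payoffs 14, 6, 19 → best response Far-R.
Shop 1 against Right: payoffs 12, 6, 1 → best response Center.
Shop 2 against Center: payoffs 16, 5 → best response Center.
Shop 2 against Right: payoffs 8, 18 → best response Right.
Shop 2 against Far-R: payoffs 14, 15 → best response Right.
No profile is a mutual best response for all players.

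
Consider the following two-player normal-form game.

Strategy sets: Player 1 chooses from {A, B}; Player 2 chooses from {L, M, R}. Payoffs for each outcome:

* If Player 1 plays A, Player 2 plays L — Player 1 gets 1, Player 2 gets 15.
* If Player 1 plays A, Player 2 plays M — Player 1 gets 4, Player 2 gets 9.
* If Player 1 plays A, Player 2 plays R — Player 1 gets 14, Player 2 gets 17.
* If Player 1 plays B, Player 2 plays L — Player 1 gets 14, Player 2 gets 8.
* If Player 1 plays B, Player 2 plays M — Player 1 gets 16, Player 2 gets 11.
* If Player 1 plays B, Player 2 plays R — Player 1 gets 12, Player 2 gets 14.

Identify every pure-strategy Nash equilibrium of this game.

The unique pure-strategy Nash equilibrium is (A, R).

(A, L): Player 1 can switch to B (1 → 14). Not NE.
(A, M): Player 1 can switch to B (4 → 16). Not NE.
(A, R): Player 1 gets 14, best alternative 12; Player 2 gets 17, best alternative 15. No profitable deviation — NE.
(B, L): Player 2 can switch to M (8 → 11). Not NE.
(B, M): Player 2 can switch to R (11 → 14). Not NE.
(B, R): Player 1 can switch to A (12 → 14). Not NE.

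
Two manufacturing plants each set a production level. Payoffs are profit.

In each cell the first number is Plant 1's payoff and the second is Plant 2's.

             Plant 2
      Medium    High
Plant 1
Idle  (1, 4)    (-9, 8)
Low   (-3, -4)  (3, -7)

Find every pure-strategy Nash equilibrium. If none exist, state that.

There is no pure-strategy Nash equilibrium.

(Idle, Medium): Plant 2 can switch to High (4 → 8). Not NE.
(Idle, High): Plant 1 can switch to Low (-9 → 3). Not NE.
(Low, Medium): Plant 1 can switch to Idle (-3 → 1). Not NE.
(Low, High): Plant 2 can switch to Medium (-7 → -4). Not NE.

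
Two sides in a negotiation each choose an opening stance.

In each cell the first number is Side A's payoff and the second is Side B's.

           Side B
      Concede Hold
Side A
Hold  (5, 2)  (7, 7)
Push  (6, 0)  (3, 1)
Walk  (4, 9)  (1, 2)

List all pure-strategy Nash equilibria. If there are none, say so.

Pure NE: (Hold, Hold)

Side A against Concede: payoffs 5, 6, 4 → best response Push.
Side A against Hold: payoffs 7, 3, 1 → best response Hold.
Side B against Hold: payoffs 2, 7 → best response Hold.
Side B against Push: payoffs 0, 1 → best response Hold.
Side B against Walk: payoffs 9, 2 → best response Concede.
Mutual best responses: (Hold, Hold).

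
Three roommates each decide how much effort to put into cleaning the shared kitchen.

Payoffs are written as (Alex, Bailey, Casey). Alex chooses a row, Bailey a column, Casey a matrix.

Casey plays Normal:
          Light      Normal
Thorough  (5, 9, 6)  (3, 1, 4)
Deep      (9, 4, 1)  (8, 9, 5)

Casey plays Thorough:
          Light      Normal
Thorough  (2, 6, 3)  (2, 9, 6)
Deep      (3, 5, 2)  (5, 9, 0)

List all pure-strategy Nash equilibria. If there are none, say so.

(Deep, Normal, Normal)

Alex against (Light, Normal): payoffs 5, 9 → best response Deep.
Alex against (Light, Thorough): payoffs 2, 3 → best response Deep.
Alex against (Normal, Normal): payoffs 3, 8 → best response Deep.
Alex against (Normal, Thorough): payoffs 2, 5 → best response Deep.
Bailey against (Thorough, Normal): payoffs 9, 1 → best response Light.
Bailey against (Thorough, Thorough): payoffs 6, 9 → best response Normal.
Bailey against (Deep, Normal): payoffs 4, 9 → best response Normal.
Bailey against (Deep, Thorough): payoffs 5, 9 → best response Normal.
Casey against (Thorough, Light): payoffs 6, 3 → best response Normal.
Casey against (Thorough, Normal): payoffs 4, 6 → best response Thorough.
Casey against (Deep, Light): payoffs 1, 2 → best response Thorough.
Casey against (Deep, Normal): payoffs 5, 0 → best response Normal.
Mutual best responses: (Deep, Normal, Normal).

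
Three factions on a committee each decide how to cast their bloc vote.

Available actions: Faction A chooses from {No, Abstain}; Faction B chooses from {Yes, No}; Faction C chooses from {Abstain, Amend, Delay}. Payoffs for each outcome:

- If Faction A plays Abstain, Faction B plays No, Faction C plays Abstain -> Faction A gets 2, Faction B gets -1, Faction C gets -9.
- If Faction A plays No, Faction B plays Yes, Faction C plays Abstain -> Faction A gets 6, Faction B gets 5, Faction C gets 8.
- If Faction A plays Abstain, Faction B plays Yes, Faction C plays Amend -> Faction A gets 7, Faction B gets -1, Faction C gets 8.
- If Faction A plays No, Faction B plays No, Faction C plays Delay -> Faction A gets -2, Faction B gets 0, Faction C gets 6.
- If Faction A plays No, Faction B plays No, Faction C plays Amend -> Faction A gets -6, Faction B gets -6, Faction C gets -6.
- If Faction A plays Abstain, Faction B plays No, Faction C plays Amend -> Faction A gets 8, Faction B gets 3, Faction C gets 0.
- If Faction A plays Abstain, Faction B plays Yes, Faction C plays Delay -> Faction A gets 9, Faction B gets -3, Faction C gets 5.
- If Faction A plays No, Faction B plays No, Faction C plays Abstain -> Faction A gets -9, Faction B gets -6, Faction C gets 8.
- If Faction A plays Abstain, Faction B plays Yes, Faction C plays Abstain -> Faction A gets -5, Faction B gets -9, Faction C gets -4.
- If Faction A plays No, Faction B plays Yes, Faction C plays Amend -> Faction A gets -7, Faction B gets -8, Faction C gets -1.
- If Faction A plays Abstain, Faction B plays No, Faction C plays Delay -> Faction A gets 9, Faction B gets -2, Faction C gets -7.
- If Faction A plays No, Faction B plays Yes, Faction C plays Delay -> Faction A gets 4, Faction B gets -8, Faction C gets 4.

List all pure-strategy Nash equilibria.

For each player, find the best response to each opponent profile; mutual best responses are the pure NE.
Faction A against (Yes, Abstain): payoffs 6, -5 → best response No.
Faction A against (Yes, Amend): payoffs -7, 7 → best response Abstain.
Faction A against (Yes, Delay): payoffs 4, 9 → best response Abstain.
Faction A against (No, Abstain): payoffs -9, 2 → best response Abstain.
Faction A against (No, Amend): payoffs -6, 8 → best response Abstain.
Faction A against (No, Delay): payoffs -2, 9 → best response Abstain.
Faction B against (No, Abstain): payoffs 5, -6 → best response Yes.
Faction B against (No, Amend): payoffs -8, -6 → best response No.
Faction B against (No, Delay): payoffs -8, 0 → best response No.
Faction B against (Abstain, Abstain): payoffs -9, -1 → best response No.
Faction B against (Abstain, Amend): payoffs -1, 3 → best response No.
Faction B against (Abstain, Delay): payoffs -3, -2 → best response No.
Faction C against (No, Yes): payoffs 8, -1, 4 → best response Abstain.
Faction C against (No, No): payoffs 8, -6, 6 → best response Abstain.
Faction C against (Abstain, Yes): payoffs -4, 8, 5 → best response Amend.
Faction C against (Abstain, No): payoffs -9, 0, -7 → best response Amend.
Mutual best responses: (No, Yes, Abstain); (Abstain, No, Amend).

(No, Yes, Abstain), (Abstain, No, Amend)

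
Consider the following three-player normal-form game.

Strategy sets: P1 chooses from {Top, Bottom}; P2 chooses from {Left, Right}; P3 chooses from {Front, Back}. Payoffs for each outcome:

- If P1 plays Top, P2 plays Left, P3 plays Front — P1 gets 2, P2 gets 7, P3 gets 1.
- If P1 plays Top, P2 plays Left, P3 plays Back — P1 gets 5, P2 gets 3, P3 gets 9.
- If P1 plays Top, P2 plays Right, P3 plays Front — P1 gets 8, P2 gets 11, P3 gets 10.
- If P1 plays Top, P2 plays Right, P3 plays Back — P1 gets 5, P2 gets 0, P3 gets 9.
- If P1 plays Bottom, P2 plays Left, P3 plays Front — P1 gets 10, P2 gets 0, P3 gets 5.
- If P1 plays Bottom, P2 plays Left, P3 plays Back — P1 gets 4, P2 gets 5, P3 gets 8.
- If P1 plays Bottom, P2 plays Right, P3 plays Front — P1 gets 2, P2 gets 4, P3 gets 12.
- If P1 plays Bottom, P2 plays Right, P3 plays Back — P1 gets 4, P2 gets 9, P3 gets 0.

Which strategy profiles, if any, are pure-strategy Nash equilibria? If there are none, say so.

Mark each player's best response to every combination of opponents' strategies; a profile where every player is best-responding is a pure Nash equilibrium.
P1 against (Left, Front): payoffs 2, 10 → best response Bottom.
P1 against (Left, Back): payoffs 5, 4 → best response Top.
P1 against (Right, Front): payoffs 8, 2 → best response Top.
P1 against (Right, Back): payoffs 5, 4 → best response Top.
P2 against (Top, Front): payoffs 7, 11 → best response Right.
P2 against (Top, Back): payoffs 3, 0 → best response Left.
P2 against (Bottom, Front): payoffs 0, 4 → best response Right.
P2 against (Bottom, Back): payoffs 5, 9 → best response Right.
P3 against (Top, Left): payoffs 1, 9 → best response Back.
P3 against (Top, Right): payoffs 10, 9 → best response Front.
P3 against (Bottom, Left): payoffs 5, 8 → best response Back.
P3 against (Bottom, Right): payoffs 12, 0 → best response Front.
Mutual best responses: (Top, Left, Back); (Top, Right, Front).

Pure-strategy Nash equilibria: (Top, Left, Back) and (Top, Right, Front)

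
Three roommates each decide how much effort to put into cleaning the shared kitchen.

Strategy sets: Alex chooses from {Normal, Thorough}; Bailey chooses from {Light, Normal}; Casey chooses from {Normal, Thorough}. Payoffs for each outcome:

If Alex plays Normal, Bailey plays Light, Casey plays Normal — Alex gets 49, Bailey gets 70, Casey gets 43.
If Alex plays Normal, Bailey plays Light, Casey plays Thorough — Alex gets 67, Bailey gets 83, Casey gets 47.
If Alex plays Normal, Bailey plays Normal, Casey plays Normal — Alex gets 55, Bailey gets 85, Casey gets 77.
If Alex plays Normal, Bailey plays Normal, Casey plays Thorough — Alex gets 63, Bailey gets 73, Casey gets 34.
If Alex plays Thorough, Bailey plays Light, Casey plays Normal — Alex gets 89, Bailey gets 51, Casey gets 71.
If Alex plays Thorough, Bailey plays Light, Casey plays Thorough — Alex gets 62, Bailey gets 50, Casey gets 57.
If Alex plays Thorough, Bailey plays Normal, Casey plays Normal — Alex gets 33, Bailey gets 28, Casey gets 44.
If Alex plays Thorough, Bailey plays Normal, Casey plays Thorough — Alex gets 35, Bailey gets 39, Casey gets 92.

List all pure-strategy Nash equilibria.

(Normal, Light, Normal): Alex can switch to Thorough (49 → 89). Not NE.
(Normal, Light, Thorough): Alex gets 67, best alternative 62; Bailey gets 83, best alternative 73; Casey gets 47, best alternative 43. No profitable deviation — NE.
(Normal, Normal, Normal): Alex gets 55, best alternative 33; Bailey gets 85, best alternative 70; Casey gets 77, best alternative 34. No profitable deviation — NE.
(Normal, Normal, Thorough): Bailey can switch to Light (73 → 83). Not NE.
(Thorough, Light, Normal): Alex gets 89, best alternative 49; Bailey gets 51, best alternative 28; Casey gets 71, best alternative 57. No profitable deviation — NE.
(Thorough, Light, Thorough): Alex can switch to Normal (62 → 67). Not NE.
(Thorough, Normal, Normal): Alex can switch to Normal (33 → 55). Not NE.
(Thorough, Normal, Thorough): Alex can switch to Normal (35 → 63). Not NE.

(Normal, Light, Thorough), (Normal, Normal, Normal), (Thorough, Light, Normal)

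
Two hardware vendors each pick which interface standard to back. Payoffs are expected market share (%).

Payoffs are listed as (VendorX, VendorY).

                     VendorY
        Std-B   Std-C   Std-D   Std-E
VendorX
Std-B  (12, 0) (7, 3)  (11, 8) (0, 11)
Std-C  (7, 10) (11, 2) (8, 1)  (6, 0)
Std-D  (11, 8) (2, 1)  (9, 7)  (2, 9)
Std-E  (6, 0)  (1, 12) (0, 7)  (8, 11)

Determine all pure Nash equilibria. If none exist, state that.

No pure-strategy Nash equilibrium.

VendorX against Std-B: payoffs 12, 7, 11, 6 → best response Std-B.
VendorX against Std-C: payoffs 7, 11, 2, 1 → best response Std-C.
VendorX against Std-D: payoffs 11, 8, 9, 0 → best response Std-B.
VendorX against Std-E: payoffs 0, 6, 2, 8 → best response Std-E.
VendorY against Std-B: payoffs 0, 3, 8, 11 → best response Std-E.
VendorY against Std-C: payoffs 10, 2, 1, 0 → best response Std-B.
VendorY against Std-D: payoffs 8, 1, 7, 9 → best response Std-E.
VendorY against Std-E: payoffs 0, 12, 7, 11 → best response Std-C.
No profile is a mutual best response for all players.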